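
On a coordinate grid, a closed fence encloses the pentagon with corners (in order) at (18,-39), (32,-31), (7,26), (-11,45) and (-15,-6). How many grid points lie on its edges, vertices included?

38

The number of boundary lattice points is Σ gcd(|Δx|,|Δy|) = gcd(14,8) + gcd(25,57) + gcd(18,19) + gcd(4,51) + gcd(33,33) = 2+1+1+1+33 = 38.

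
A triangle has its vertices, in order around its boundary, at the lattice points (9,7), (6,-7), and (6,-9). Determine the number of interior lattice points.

2

By the shoelace formula, twice the signed area is |(9·(-7) − 6·7) + (6·(-9) − 6·(-7)) + (6·7 − 9·(-9))| = 6, so the area is 3.
The number of boundary lattice points is Σ gcd(|Δx|,|Δy|) = gcd(3,14) + gcd(0,2) + gcd(3,16) = 1+2+1 = 4.
Pick's theorem gives I = A − B/2 + 1 = 3 − 4/2 + 1 = 2.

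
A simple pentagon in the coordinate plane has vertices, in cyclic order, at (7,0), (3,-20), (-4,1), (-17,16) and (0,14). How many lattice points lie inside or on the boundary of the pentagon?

311

The shoelace formula gives twice the area as |(7·(-20) − 3·0) + (3·1 − (-4)·(-20)) + ((-4)·16 − (-17)·1) + ((-17)·14 − 0·16) + (0·0 − 7·14)| = 600, so the area is 300.
Along each edge there are gcd(|Δx|,|Δy|)+1 lattice points, so counting each shared vertex once the boundary has gcd(4,20) + gcd(7,21) + gcd(13,15) + gcd(17,2) + gcd(7,14) = 4+7+1+1+7 = 20.
Pick's theorem gives I = A − B/2 + 1 = 300 − 20/2 + 1 = 291, so the closed region contains I + B = 291 + 20 = 311 lattice points.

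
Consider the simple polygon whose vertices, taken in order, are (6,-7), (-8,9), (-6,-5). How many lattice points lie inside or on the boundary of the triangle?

Using the shoelace formula, 2A = |[6·9 − (-8)·(-7)] + [(-8)·(-5) − (-6)·9] + [(-6)·(-7) − 6·(-5)]| = 164, so the area is 82.
Summing gcd(|Δx|,|Δy|) over the edges gives the boundary count: gcd(14,16) + gcd(2,14) + gcd(12,2) = 2+2+2 = 6.
Pick's theorem gives I = A − B/2 + 1 = 82 − 6/2 + 1 = 80, so the closed region contains I + B = 80 + 6 = 86 lattice points.

86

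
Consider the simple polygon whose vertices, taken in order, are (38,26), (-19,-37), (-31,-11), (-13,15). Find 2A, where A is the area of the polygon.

Using the shoelace formula, 2A = |[38·(-37) − (-19)·26] + [(-19)·(-11) − (-31)·(-37)] + [(-31)·15 − (-13)·(-11)] + [(-13)·26 − 38·15]| = 3366, so the area is 1683.

3366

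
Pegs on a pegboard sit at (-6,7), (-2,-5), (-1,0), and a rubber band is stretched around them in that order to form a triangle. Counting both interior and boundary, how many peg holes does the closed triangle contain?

By the shoelace formula, twice the signed area is |[(-6)·(-5) − (-2)·7] + [(-2)·0 − (-1)·(-5)] + [(-1)·7 − (-6)·0]| = 32, so the area is 16.
The number of boundary lattice points is Σ gcd(|Δx|,|Δy|) = gcd(4,12) + gcd(1,5) + gcd(5,7) = 4+1+1 = 6.
Pick's theorem gives I = A − B/2 + 1 = 16 − 6/2 + 1 = 14, so the closed region contains I + B = 14 + 6 = 20 lattice points.

20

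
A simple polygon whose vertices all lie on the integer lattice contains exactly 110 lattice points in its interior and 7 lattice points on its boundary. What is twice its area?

225

Pick's theorem states A = I + B/2 − 1, so A = 110 + 7/2 − 1 = 225/2.
Hence 2A = 225.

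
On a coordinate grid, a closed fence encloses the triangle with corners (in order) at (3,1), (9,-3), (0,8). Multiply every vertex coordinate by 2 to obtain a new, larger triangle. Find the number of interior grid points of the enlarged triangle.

57

The shoelace formula gives twice the area as |[3·(-3) − 9·1] + [9·8 − 0·(-3)] + [0·1 − 3·8]| = 30, so the area is 15.
The number of boundary lattice points is Σ gcd(|Δx|,|Δy|) = gcd(6,4) + gcd(9,11) + gcd(3,7) = 2+1+1 = 4.
Scaling by 2 multiplies the area by 2² = 4 (so the new area is 60) and multiplies the boundary lattice-point count by 2, giving 8.
By Pick's theorem, the interior count of the dilated polygon is 60 − 8/2 + 1 = 57.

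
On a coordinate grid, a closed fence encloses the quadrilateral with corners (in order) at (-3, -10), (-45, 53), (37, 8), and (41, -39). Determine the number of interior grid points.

The shoelace formula gives twice the area as |[(-3)·53 − (-45)·(-10)] + [(-45)·8 − 37·53] + [37·(-39) − 41·8] + [41·(-10) − (-3)·(-39)]| = 5228, so the area is 2614.
Summing gcd(|Δx|,|Δy|) over the edges gives the boundary count: gcd(42,63) + gcd(82,45) + gcd(4,47) + gcd(44,29) = 21+1+1+1 = 24.
Pick's theorem gives I = A − B/2 + 1 = 2614 − 24/2 + 1 = 2603.

2603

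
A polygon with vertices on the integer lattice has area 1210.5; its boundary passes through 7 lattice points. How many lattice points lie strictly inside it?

1208

From Pick's theorem, I = A − B/2 + 1 = 1210.5 − 7/2 + 1 = 1208.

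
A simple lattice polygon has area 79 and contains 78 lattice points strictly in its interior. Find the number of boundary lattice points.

4

Pick's theorem gives A = I + B/2 − 1, so B = 2(A − I + 1) = 2(79 − 78 + 1) = 4.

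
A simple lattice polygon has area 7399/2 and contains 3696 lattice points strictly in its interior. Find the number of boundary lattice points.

9

Pick's theorem gives A = I + B/2 − 1, so B = 2(A − I + 1) = 2(7399/2 − 3696 + 1) = 9.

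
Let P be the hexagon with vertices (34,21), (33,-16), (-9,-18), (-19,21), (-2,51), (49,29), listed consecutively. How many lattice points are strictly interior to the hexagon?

By the shoelace formula, twice the signed area is |[34·(-16) − 33·21] + [33·(-18) − (-9)·(-16)] + [(-9)·21 − (-19)·(-18)] + [(-19)·51 − (-2)·21] + [(-2)·29 − 49·51] + [49·21 − 34·29]| = 5947, so the area is 5947/2.
Along each edge there are gcd(|Δx|,|Δy|)+1 lattice points, so counting each shared vertex once the boundary has gcd(1,37) + gcd(42,2) + gcd(10,39) + gcd(17,30) + gcd(51,22) + gcd(15,8) = 1+2+1+1+1+1 = 7.
Pick's theorem gives I = A − B/2 + 1 = 5947/2 − 7/2 + 1 = 2971.

2971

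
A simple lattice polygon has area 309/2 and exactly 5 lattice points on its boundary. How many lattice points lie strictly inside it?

153

From Pick's theorem, I = A − B/2 + 1 = 309/2 − 5/2 + 1 = 153.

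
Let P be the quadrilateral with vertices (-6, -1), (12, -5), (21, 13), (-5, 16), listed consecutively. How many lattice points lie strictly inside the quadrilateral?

397

Using the shoelace formula, 2A = |((-6)·(-5) − 12·(-1)) + (12·13 − 21·(-5)) + (21·16 − (-5)·13) + ((-5)·(-1) − (-6)·16)| = 805, so the area is 805/2.
Along each edge there are gcd(|Δx|,|Δy|)+1 lattice points, so counting each shared vertex once the boundary has gcd(18,4) + gcd(9,18) + gcd(26,3) + gcd(1,17) = 2+9+1+1 = 13.
Pick's theorem gives I = A − B/2 + 1 = 805/2 − 13/2 + 1 = 397.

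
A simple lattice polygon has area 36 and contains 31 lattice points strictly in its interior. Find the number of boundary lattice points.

12

Pick's theorem gives A = I + B/2 − 1, so B = 2(A − I + 1) = 2(36 − 31 + 1) = 12.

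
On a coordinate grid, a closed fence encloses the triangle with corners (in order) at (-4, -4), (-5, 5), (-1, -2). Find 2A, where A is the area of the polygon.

By the shoelace formula, twice the signed area is |((-4)·5 − (-5)·(-4)) + ((-5)·(-2) − (-1)·5) + ((-1)·(-4) − (-4)·(-2))| = 29, so the area is 14.5.

29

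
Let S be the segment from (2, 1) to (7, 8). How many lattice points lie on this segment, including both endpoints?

2

The number of lattice points on a segment between lattice points is gcd(|Δx|,|Δy|) + 1 = gcd(5,7) + 1 = 1 + 1 = 2.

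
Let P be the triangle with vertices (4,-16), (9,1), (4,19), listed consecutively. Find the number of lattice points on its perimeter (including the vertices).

37

The number of boundary lattice points is Σ gcd(|Δx|,|Δy|) = gcd(5,17) + gcd(5,18) + gcd(0,35) = 1+1+35 = 37.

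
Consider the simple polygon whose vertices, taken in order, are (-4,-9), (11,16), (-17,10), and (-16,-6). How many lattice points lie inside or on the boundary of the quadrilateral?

406

Using the shoelace formula, 2A = |((-4)·16 − 11·(-9)) + (11·10 − (-17)·16) + ((-17)·(-6) − (-16)·10) + ((-16)·(-9) − (-4)·(-6))| = 799, so the area is 799/2.
Summing gcd(|Δx|,|Δy|) over the edges gives the boundary count: gcd(15,25) + gcd(28,6) + gcd(1,16) + gcd(12,3) = 5+2+1+3 = 11.
Pick's theorem gives I = A − B/2 + 1 = 799/2 − 11/2 + 1 = 395, so the closed region contains I + B = 395 + 11 = 406 lattice points.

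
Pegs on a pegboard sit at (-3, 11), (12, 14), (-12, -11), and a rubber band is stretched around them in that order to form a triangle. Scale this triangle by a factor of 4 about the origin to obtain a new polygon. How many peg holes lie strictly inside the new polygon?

2415

The shoelace formula gives twice the area as |[(-3)·14 − 12·11] + [12·(-11) − (-12)·14] + [(-12)·11 − (-3)·(-11)]| = 303, so the area is 151.5.
Summing gcd(|Δx|,|Δy|) over the edges gives the boundary count: gcd(15,3) + gcd(24,25) + gcd(9,22) = 3+1+1 = 5.
Scaling by 4 multiplies the area by 4² = 16 (so the new area is 2424) and multiplies the boundary lattice-point count by 4, giving 20.
By Pick's theorem, the interior count of the dilated polygon is 2424 − 20/2 + 1 = 2415.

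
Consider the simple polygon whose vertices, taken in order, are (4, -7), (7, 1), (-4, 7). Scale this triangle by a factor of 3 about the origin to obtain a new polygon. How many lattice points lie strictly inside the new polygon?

472

By the shoelace formula, twice the signed area is |(4·1 − 7·(-7)) + (7·7 − (-4)·1) + ((-4)·(-7) − 4·7)| = 106, so the area is 53.
Along each edge there are gcd(|Δx|,|Δy|)+1 lattice points, so counting each shared vertex once the boundary has gcd(3,8) + gcd(11,6) + gcd(8,14) = 1+1+2 = 4.
Scaling by 3 multiplies the area by 3² = 9 (so the new area is 477) and multiplies the boundary lattice-point count by 3, giving 12.
By Pick's theorem, the interior count of the dilated polygon is 477 − 12/2 + 1 = 472.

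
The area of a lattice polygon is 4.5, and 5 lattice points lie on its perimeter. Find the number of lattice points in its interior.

Pick's theorem A = I + B/2 − 1 rearranges to I = A − B/2 + 1 = 4.5 − 5/2 + 1 = 3.

3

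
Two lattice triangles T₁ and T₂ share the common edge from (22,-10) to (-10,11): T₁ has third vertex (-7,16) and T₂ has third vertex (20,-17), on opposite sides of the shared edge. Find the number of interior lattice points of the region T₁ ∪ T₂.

The union is the simple quadrilateral with vertices (22,-10), (-7,16), (-10,11), (20,-17) in order.
The shoelace formula gives twice the area as |[22·16 − (-7)·(-10)] + [(-7)·11 − (-10)·16] + [(-10)·(-17) − 20·11] + [20·(-10) − 22·(-17)]| = 489, so the area is 489/2.
Summing gcd(|Δx|,|Δy|) over the edges gives the boundary count: gcd(29,26) + gcd(3,5) + gcd(30,28) + gcd(2,7) = 1+1+2+1 = 5.
By Pick's theorem I = A − B/2 + 1 = 489/2 − 5/2 + 1 = 243.

243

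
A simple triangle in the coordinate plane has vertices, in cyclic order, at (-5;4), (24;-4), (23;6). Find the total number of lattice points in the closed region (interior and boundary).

144

Using the shoelace formula, 2A = |((-5)·(-4) − 24·4) + (24·6 − 23·(-4)) + (23·4 − (-5)·6)| = 282, so the area is 141.
The number of boundary lattice points is Σ gcd(|Δx|,|Δy|) = gcd(29,8) + gcd(1,10) + gcd(28,2) = 1+1+2 = 4.
Pick's theorem gives I = A − B/2 + 1 = 141 − 4/2 + 1 = 140, so the closed region contains I + B = 140 + 4 = 144 lattice points.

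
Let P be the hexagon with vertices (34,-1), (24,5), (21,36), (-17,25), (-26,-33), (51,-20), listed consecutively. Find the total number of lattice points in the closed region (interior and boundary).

By the shoelace formula, twice the signed area is |(34·5 − 24·(-1)) + (24·36 − 21·5) + (21·25 − (-17)·36) + ((-17)·(-33) − (-26)·25) + ((-26)·(-20) − 51·(-33)) + (51·(-1) − 34·(-20))| = 6133, so the area is 6133/2.
Summing gcd(|Δx|,|Δy|) over the edges gives the boundary count: gcd(10,6) + gcd(3,31) + gcd(38,11) + gcd(9,58) + gcd(77,13) + gcd(17,19) = 2+1+1+1+1+1 = 7.
Pick's theorem gives I = A − B/2 + 1 = 6133/2 − 7/2 + 1 = 3064, so the closed region contains I + B = 3064 + 7 = 3071 lattice points.

3071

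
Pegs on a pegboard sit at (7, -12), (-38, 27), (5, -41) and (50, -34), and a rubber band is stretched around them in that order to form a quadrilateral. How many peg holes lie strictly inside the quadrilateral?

The shoelace formula gives twice the area as |[7·27 − (-38)·(-12)] + [(-38)·(-41) − 5·27] + [5·(-34) − 50·(-41)] + [50·(-12) − 7·(-34)]| = 2674, so the area is 1337.
Along each edge there are gcd(|Δx|,|Δy|)+1 lattice points, so counting each shared vertex once the boundary has gcd(45,39) + gcd(43,68) + gcd(45,7) + gcd(43,22) = 3+1+1+1 = 6.
By Pick's theorem A = I + B/2 − 1, so I = 1337 − 6/2 + 1 = 1335.

1335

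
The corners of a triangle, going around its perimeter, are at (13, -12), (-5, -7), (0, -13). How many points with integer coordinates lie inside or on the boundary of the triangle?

44

Using the shoelace formula, 2A = |(13·(-7) − (-5)·(-12)) + ((-5)·(-13) − 0·(-7)) + (0·(-12) − 13·(-13))| = 83, so the area is 41.5.
Along each edge there are gcd(|Δx|,|Δy|)+1 lattice points, so counting each shared vertex once the boundary has gcd(18,5) + gcd(5,6) + gcd(13,1) = 1+1+1 = 3.
Pick's theorem gives I = A − B/2 + 1 = 41.5 − 3/2 + 1 = 41, so the closed region contains I + B = 41 + 3 = 44 lattice points.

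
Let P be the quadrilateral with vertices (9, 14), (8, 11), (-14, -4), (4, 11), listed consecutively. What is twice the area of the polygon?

By the shoelace formula, twice the signed area is |[9·11 − 8·14] + [8·(-4) − (-14)·11] + [(-14)·11 − 4·(-4)] + [4·14 − 9·11]| = 72, so the area is 36.

72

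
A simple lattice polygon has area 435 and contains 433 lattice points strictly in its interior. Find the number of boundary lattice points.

Pick's theorem gives A = I + B/2 − 1, so B = 2(A − I + 1) = 2(435 − 433 + 1) = 6.

6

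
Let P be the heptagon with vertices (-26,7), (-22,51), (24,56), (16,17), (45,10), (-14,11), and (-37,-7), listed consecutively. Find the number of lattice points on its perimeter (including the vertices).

10

Summing gcd(|Δx|,|Δy|) over the edges gives the boundary count: gcd(4,44) + gcd(46,5) + gcd(8,39) + gcd(29,7) + gcd(59,1) + gcd(23,18) + gcd(11,14) = 4+1+1+1+1+1+1 = 10.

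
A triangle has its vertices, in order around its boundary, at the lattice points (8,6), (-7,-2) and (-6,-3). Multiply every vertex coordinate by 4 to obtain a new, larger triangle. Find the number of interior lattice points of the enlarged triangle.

Using the shoelace formula, 2A = |[8·(-2) − (-7)·6] + [(-7)·(-3) − (-6)·(-2)] + [(-6)·6 − 8·(-3)]| = 23, so the area is 11.5.
The number of boundary lattice points is Σ gcd(|Δx|,|Δy|) = gcd(15,8) + gcd(1,1) + gcd(14,9) = 1+1+1 = 3.
Scaling by 4 multiplies the area by 4² = 16 (so the new area is 184) and multiplies the boundary lattice-point count by 4, giving 12.
By Pick's theorem, the interior count of the dilated polygon is 184 − 12/2 + 1 = 179.

179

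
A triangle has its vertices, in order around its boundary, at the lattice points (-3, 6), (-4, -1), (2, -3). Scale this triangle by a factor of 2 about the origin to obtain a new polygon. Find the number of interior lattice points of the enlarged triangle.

The shoelace formula gives twice the area as |[(-3)·(-1) − (-4)·6] + [(-4)·(-3) − 2·(-1)] + [2·6 − (-3)·(-3)]| = 44, so the area is 22.
Along each edge there are gcd(|Δx|,|Δy|)+1 lattice points, so counting each shared vertex once the boundary has gcd(1,7) + gcd(6,2) + gcd(5,9) = 1+2+1 = 4.
Scaling by 2 multiplies the area by 2² = 4 (so the new area is 88) and multiplies the boundary lattice-point count by 2, giving 8.
By Pick's theorem, the interior count of the dilated polygon is 88 − 8/2 + 1 = 85.

85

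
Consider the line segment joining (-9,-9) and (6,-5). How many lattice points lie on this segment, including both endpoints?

The number of lattice points on a segment between lattice points is gcd(|Δx|,|Δy|) + 1 = gcd(15,4) + 1 = 1 + 1 = 2.

2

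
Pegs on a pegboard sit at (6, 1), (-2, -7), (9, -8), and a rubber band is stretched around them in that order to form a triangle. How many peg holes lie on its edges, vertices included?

Along each edge there are gcd(|Δx|,|Δy|)+1 lattice points, so counting each shared vertex once the boundary has gcd(8,8) + gcd(11,1) + gcd(3,9) = 8+1+3 = 12.

12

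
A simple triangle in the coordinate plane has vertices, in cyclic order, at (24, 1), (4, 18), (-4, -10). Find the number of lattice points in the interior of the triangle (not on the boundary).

By the shoelace formula, twice the signed area is |[24·18 − 4·1] + [4·(-10) − (-4)·18] + [(-4)·1 − 24·(-10)]| = 696, so the area is 348.
The number of boundary lattice points is Σ gcd(|Δx|,|Δy|) = gcd(20,17) + gcd(8,28) + gcd(28,11) = 1+4+1 = 6.
By Pick's theorem A = I + B/2 − 1, so I = 348 − 6/2 + 1 = 346.

346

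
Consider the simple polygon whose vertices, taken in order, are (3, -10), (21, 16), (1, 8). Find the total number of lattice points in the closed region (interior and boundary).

By the shoelace formula, twice the signed area is |[3·16 − 21·(-10)] + [21·8 − 1·16] + [1·(-10) − 3·8]| = 376, so the area is 188.
Summing gcd(|Δx|,|Δy|) over the edges gives the boundary count: gcd(18,26) + gcd(20,8) + gcd(2,18) = 2+4+2 = 8.
Pick's theorem gives I = A − B/2 + 1 = 188 − 8/2 + 1 = 185, so the closed region contains I + B = 185 + 8 = 193 lattice points.

193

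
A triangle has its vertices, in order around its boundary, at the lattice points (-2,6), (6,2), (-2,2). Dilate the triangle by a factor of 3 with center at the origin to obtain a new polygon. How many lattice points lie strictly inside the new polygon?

121

Using the shoelace formula, 2A = |[(-2)·2 − 6·6] + [6·2 − (-2)·2] + [(-2)·6 − (-2)·2]| = 32, so the area is 16.
The number of boundary lattice points is Σ gcd(|Δx|,|Δy|) = gcd(8,4) + gcd(8,0) + gcd(0,4) = 4+8+4 = 16.
Scaling by 3 multiplies the area by 3² = 9 (so the new area is 144) and multiplies the boundary lattice-point count by 3, giving 48.
By Pick's theorem, the interior count of the dilated polygon is 144 − 48/2 + 1 = 121.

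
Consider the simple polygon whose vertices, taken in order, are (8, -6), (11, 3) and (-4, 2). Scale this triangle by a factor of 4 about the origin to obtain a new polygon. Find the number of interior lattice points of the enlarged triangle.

Using the shoelace formula, 2A = |(8·3 − 11·(-6)) + (11·2 − (-4)·3) + ((-4)·(-6) − 8·2)| = 132, so the area is 66.
The number of boundary lattice points is Σ gcd(|Δx|,|Δy|) = gcd(3,9) + gcd(15,1) + gcd(12,8) = 3+1+4 = 8.
Scaling by 4 multiplies the area by 4² = 16 (so the new area is 1056) and multiplies the boundary lattice-point count by 4, giving 32.
By Pick's theorem, the interior count of the dilated polygon is 1056 − 32/2 + 1 = 1041.

1041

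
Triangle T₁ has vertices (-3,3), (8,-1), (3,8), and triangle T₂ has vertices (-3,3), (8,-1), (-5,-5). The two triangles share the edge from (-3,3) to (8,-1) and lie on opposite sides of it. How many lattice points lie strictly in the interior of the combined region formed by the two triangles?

The union is the simple quadrilateral with vertices (-3,3), (3,8), (8,-1), (-5,-5) in order.
Using the shoelace formula, 2A = |((-3)·8 − 3·3) + (3·(-1) − 8·8) + (8·(-5) − (-5)·(-1)) + ((-5)·3 − (-3)·(-5))| = 175, so the area is 175/2.
Along each edge there are gcd(|Δx|,|Δy|)+1 lattice points, so counting each shared vertex once the boundary has gcd(6,5) + gcd(5,9) + gcd(13,4) + gcd(2,8) = 1+1+1+2 = 5.
By Pick's theorem I = A − B/2 + 1 = 175/2 − 5/2 + 1 = 86.

86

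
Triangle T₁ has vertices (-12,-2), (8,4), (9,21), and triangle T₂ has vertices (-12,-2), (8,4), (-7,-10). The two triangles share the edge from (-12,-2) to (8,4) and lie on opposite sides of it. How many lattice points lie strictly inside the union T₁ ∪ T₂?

The union is the simple quadrilateral with vertices (-12,-2), (9,21), (8,4), (-7,-10) in order.
Using the shoelace formula, 2A = |((-12)·21 − 9·(-2)) + (9·4 − 8·21) + (8·(-10) − (-7)·4) + ((-7)·(-2) − (-12)·(-10))| = 524, so the area is 262.
Along each edge there are gcd(|Δx|,|Δy|)+1 lattice points, so counting each shared vertex once the boundary has gcd(21,23) + gcd(1,17) + gcd(15,14) + gcd(5,8) = 1+1+1+1 = 4.
By Pick's theorem I = A − B/2 + 1 = 262 − 4/2 + 1 = 261.

261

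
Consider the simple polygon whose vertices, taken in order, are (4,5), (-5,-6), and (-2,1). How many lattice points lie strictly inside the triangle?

14

The shoelace formula gives twice the area as |(4·(-6) − (-5)·5) + ((-5)·1 − (-2)·(-6)) + ((-2)·5 − 4·1)| = 30, so the area is 15.
Along each edge there are gcd(|Δx|,|Δy|)+1 lattice points, so counting each shared vertex once the boundary has gcd(9,11) + gcd(3,7) + gcd(6,4) = 1+1+2 = 4.
By Pick's theorem A = I + B/2 − 1, so I = 15 − 4/2 + 1 = 14.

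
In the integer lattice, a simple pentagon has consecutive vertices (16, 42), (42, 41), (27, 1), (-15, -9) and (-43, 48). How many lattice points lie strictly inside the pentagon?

The shoelace formula gives twice the area as |[16·41 − 42·42] + [42·1 − 27·41] + [27·(-9) − (-15)·1] + [(-15)·48 − (-43)·(-9)] + [(-43)·42 − 16·48]| = 6082, so the area is 3041.
Along each edge there are gcd(|Δx|,|Δy|)+1 lattice points, so counting each shared vertex once the boundary has gcd(26,1) + gcd(15,40) + gcd(42,10) + gcd(28,57) + gcd(59,6) = 1+5+2+1+1 = 10.
Pick's theorem gives I = A − B/2 + 1 = 3041 − 10/2 + 1 = 3037.

3037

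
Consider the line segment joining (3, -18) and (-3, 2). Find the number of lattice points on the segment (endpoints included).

The number of lattice points on a segment between lattice points is gcd(|Δx|,|Δy|) + 1 = gcd(6,20) + 1 = 2 + 1 = 3.

3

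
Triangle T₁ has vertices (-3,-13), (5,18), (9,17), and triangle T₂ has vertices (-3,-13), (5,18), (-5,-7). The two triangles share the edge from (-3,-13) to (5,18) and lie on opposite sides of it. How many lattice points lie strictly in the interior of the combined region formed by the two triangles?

115

The union is the simple quadrilateral with vertices (-3,-13), (9,17), (5,18), (-5,-7) in order.
Using the shoelace formula, 2A = |[(-3)·17 − 9·(-13)] + [9·18 − 5·17] + [5·(-7) − (-5)·18] + [(-5)·(-13) − (-3)·(-7)]| = 242, so the area is 121.
Summing gcd(|Δx|,|Δy|) over the edges gives the boundary count: gcd(12,30) + gcd(4,1) + gcd(10,25) + gcd(2,6) = 6+1+5+2 = 14.
By Pick's theorem I = A − B/2 + 1 = 121 − 14/2 + 1 = 115.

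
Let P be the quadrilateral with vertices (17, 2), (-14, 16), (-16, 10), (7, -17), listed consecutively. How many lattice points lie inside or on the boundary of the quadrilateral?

464

The shoelace formula gives twice the area as |(17·16 − (-14)·2) + ((-14)·10 − (-16)·16) + ((-16)·(-17) − 7·10) + (7·2 − 17·(-17))| = 921, so the area is 921/2.
The number of boundary lattice points is Σ gcd(|Δx|,|Δy|) = gcd(31,14) + gcd(2,6) + gcd(23,27) + gcd(10,19) = 1+2+1+1 = 5.
Pick's theorem gives I = A − B/2 + 1 = 921/2 − 5/2 + 1 = 459, so the closed region contains I + B = 459 + 5 = 464 lattice points.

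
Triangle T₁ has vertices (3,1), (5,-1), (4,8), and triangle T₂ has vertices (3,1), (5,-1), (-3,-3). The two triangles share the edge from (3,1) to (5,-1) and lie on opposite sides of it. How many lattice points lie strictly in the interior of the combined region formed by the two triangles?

The union is the simple quadrilateral with vertices (3,1), (4,8), (5,-1), (-3,-3) in order.
By the shoelace formula, twice the signed area is |(3·8 − 4·1) + (4·(-1) − 5·8) + (5·(-3) − (-3)·(-1)) + ((-3)·1 − 3·(-3))| = 36, so the area is 18.
The number of boundary lattice points is Σ gcd(|Δx|,|Δy|) = gcd(1,7) + gcd(1,9) + gcd(8,2) + gcd(6,4) = 1+1+2+2 = 6.
By Pick's theorem I = A − B/2 + 1 = 18 − 6/2 + 1 = 16.

16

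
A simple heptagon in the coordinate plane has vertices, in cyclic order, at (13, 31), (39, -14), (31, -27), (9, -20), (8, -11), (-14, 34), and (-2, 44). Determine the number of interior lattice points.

1692

By the shoelace formula, twice the signed area is |[13·(-14) − 39·31] + [39·(-27) − 31·(-14)] + [31·(-20) − 9·(-27)] + [9·(-11) − 8·(-20)] + [8·34 − (-14)·(-11)] + [(-14)·44 − (-2)·34] + [(-2)·31 − 13·44]| = 3390, so the area is 1695.
Summing gcd(|Δx|,|Δy|) over the edges gives the boundary count: gcd(26,45) + gcd(8,13) + gcd(22,7) + gcd(1,9) + gcd(22,45) + gcd(12,10) + gcd(15,13) = 1+1+1+1+1+2+1 = 8.
By Pick's theorem A = I + B/2 − 1, so I = 1695 − 8/2 + 1 = 1692.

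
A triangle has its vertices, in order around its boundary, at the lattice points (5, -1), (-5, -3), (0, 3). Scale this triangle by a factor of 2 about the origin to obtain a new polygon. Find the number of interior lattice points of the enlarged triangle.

The shoelace formula gives twice the area as |[5·(-3) − (-5)·(-1)] + [(-5)·3 − 0·(-3)] + [0·(-1) − 5·3]| = 50, so the area is 25.
Summing gcd(|Δx|,|Δy|) over the edges gives the boundary count: gcd(10,2) + gcd(5,6) + gcd(5,4) = 2+1+1 = 4.
Scaling by 2 multiplies the area by 2² = 4 (so the new area is 100) and multiplies the boundary lattice-point count by 2, giving 8.
By Pick's theorem, the interior count of the dilated polygon is 100 − 8/2 + 1 = 97.

97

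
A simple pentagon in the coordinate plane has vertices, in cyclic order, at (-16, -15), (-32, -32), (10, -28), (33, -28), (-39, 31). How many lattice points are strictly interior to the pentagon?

By the shoelace formula, twice the signed area is |[(-16)·(-32) − (-32)·(-15)] + [(-32)·(-28) − 10·(-32)] + [10·(-28) − 33·(-28)] + [33·31 − (-39)·(-28)] + [(-39)·(-15) − (-16)·31]| = 2904, so the area is 1452.
The number of boundary lattice points is Σ gcd(|Δx|,|Δy|) = gcd(16,17) + gcd(42,4) + gcd(23,0) + gcd(72,59) + gcd(23,46) = 1+2+23+1+23 = 50.
By Pick's theorem A = I + B/2 − 1, so I = 1452 − 50/2 + 1 = 1428.

1428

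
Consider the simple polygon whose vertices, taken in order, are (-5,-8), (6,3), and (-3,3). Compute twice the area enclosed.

99

Using the shoelace formula, 2A = |[(-5)·3 − 6·(-8)] + [6·3 − (-3)·3] + [(-3)·(-8) − (-5)·3]| = 99, so the area is 49.5.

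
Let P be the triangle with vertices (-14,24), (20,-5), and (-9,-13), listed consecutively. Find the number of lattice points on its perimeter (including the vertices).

Summing gcd(|Δx|,|Δy|) over the edges gives the boundary count: gcd(34,29) + gcd(29,8) + gcd(5,37) = 1+1+1 = 3.

3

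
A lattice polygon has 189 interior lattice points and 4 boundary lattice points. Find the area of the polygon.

By Pick's theorem, A = I + B/2 − 1 = 189 + 4/2 − 1 = 190.

190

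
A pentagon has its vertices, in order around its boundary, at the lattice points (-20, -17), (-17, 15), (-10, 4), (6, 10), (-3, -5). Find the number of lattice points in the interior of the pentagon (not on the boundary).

337

Using the shoelace formula, 2A = |((-20)·15 − (-17)·(-17)) + ((-17)·4 − (-10)·15) + ((-10)·10 − 6·4) + (6·(-5) − (-3)·10) + ((-3)·(-17) − (-20)·(-5))| = 680, so the area is 340.
The number of boundary lattice points is Σ gcd(|Δx|,|Δy|) = gcd(3,32) + gcd(7,11) + gcd(16,6) + gcd(9,15) + gcd(17,12) = 1+1+2+3+1 = 8.
Pick's theorem gives I = A − B/2 + 1 = 340 − 8/2 + 1 = 337.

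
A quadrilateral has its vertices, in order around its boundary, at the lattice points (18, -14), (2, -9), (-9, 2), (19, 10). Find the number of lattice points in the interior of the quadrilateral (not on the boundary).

385

The shoelace formula gives twice the area as |(18·(-9) − 2·(-14)) + (2·2 − (-9)·(-9)) + ((-9)·10 − 19·2) + (19·(-14) − 18·10)| = 785, so the area is 392.5.
The number of boundary lattice points is Σ gcd(|Δx|,|Δy|) = gcd(16,5) + gcd(11,11) + gcd(28,8) + gcd(1,24) = 1+11+4+1 = 17.
By Pick's theorem A = I + B/2 − 1, so I = 392.5 − 17/2 + 1 = 385.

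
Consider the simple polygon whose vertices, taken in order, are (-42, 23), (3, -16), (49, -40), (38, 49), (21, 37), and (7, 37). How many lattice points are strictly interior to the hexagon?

3886

Using the shoelace formula, 2A = |((-42)·(-16) − 3·23) + (3·(-40) − 49·(-16)) + (49·49 − 38·(-40)) + (38·37 − 21·49) + (21·37 − 7·37) + (7·23 − (-42)·37)| = 7798, so the area is 3899.
Along each edge there are gcd(|Δx|,|Δy|)+1 lattice points, so counting each shared vertex once the boundary has gcd(45,39) + gcd(46,24) + gcd(11,89) + gcd(17,12) + gcd(14,0) + gcd(49,14) = 3+2+1+1+14+7 = 28.
Pick's theorem gives I = A − B/2 + 1 = 3899 − 28/2 + 1 = 3886.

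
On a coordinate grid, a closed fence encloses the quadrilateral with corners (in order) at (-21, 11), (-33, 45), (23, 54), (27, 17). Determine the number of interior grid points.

1902

By the shoelace formula, twice the signed area is |[(-21)·45 − (-33)·11] + [(-33)·54 − 23·45] + [23·17 − 27·54] + [27·11 − (-21)·17]| = 3812, so the area is 1906.
The number of boundary lattice points is Σ gcd(|Δx|,|Δy|) = gcd(12,34) + gcd(56,9) + gcd(4,37) + gcd(48,6) = 2+1+1+6 = 10.
By Pick's theorem A = I + B/2 − 1, so I = 1906 − 10/2 + 1 = 1902.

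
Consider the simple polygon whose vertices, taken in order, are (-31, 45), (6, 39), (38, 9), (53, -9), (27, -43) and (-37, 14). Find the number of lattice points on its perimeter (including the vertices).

10

Summing gcd(|Δx|,|Δy|) over the edges gives the boundary count: gcd(37,6) + gcd(32,30) + gcd(15,18) + gcd(26,34) + gcd(64,57) + gcd(6,31) = 1+2+3+2+1+1 = 10.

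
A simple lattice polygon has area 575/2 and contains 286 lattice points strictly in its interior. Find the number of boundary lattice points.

Pick's theorem gives A = I + B/2 − 1, so B = 2(A − I + 1) = 2(575/2 − 286 + 1) = 5.

5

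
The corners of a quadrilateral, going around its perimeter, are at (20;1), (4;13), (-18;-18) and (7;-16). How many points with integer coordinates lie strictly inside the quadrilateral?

577

Using the shoelace formula, 2A = |(20·13 − 4·1) + (4·(-18) − (-18)·13) + ((-18)·(-16) − 7·(-18)) + (7·1 − 20·(-16))| = 1159, so the area is 1159/2.
Along each edge there are gcd(|Δx|,|Δy|)+1 lattice points, so counting each shared vertex once the boundary has gcd(16,12) + gcd(22,31) + gcd(25,2) + gcd(13,17) = 4+1+1+1 = 7.
By Pick's theorem A = I + B/2 − 1, so I = 1159/2 − 7/2 + 1 = 577.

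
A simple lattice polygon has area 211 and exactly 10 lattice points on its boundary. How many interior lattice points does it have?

207

Pick's theorem A = I + B/2 − 1 rearranges to I = A − B/2 + 1 = 211 − 10/2 + 1 = 207.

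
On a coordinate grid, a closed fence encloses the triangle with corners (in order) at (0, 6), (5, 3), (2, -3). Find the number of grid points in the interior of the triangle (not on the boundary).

By the shoelace formula, twice the signed area is |(0·3 − 5·6) + (5·(-3) − 2·3) + (2·6 − 0·(-3))| = 39, so the area is 39/2.
The number of boundary lattice points is Σ gcd(|Δx|,|Δy|) = gcd(5,3) + gcd(3,6) + gcd(2,9) = 1+3+1 = 5.
Pick's theorem gives I = A − B/2 + 1 = 39/2 − 5/2 + 1 = 18.

18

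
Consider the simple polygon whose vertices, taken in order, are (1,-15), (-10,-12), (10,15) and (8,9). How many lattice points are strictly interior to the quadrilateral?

174

The shoelace formula gives twice the area as |[1·(-12) − (-10)·(-15)] + [(-10)·15 − 10·(-12)] + [10·9 − 8·15] + [8·(-15) − 1·9]| = 351, so the area is 351/2.
The number of boundary lattice points is Σ gcd(|Δx|,|Δy|) = gcd(11,3) + gcd(20,27) + gcd(2,6) + gcd(7,24) = 1+1+2+1 = 5.
By Pick's theorem A = I + B/2 − 1, so I = 351/2 − 5/2 + 1 = 174.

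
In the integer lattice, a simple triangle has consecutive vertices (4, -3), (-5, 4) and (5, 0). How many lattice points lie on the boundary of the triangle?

4

The number of boundary lattice points is Σ gcd(|Δx|,|Δy|) = gcd(9,7) + gcd(10,4) + gcd(1,3) = 1+2+1 = 4.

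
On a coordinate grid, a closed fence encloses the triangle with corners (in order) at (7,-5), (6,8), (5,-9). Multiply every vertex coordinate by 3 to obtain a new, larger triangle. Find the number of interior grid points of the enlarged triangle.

Using the shoelace formula, 2A = |(7·8 − 6·(-5)) + (6·(-9) − 5·8) + (5·(-5) − 7·(-9))| = 30, so the area is 15.
Summing gcd(|Δx|,|Δy|) over the edges gives the boundary count: gcd(1,13) + gcd(1,17) + gcd(2,4) = 1+1+2 = 4.
Scaling by 3 multiplies the area by 3² = 9 (so the new area is 135) and multiplies the boundary lattice-point count by 3, giving 12.
By Pick's theorem, the interior count of the dilated polygon is 135 − 12/2 + 1 = 130.

130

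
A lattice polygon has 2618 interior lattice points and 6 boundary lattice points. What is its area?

Pick's theorem states A = I + B/2 − 1, so A = 2618 + 6/2 − 1 = 2620.

2620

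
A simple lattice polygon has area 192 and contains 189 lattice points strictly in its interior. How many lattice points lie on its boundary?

8

Pick's theorem gives A = I + B/2 − 1, so B = 2(A − I + 1) = 2(192 − 189 + 1) = 8.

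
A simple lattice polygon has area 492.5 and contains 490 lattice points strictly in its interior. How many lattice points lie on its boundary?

7

Pick's theorem gives A = I + B/2 − 1, so B = 2(A − I + 1) = 2(492.5 − 490 + 1) = 7.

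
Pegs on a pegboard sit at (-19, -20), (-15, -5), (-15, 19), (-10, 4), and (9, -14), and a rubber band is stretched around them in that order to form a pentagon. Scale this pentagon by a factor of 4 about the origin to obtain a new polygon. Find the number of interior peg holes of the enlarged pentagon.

6151

Using the shoelace formula, 2A = |((-19)·(-5) − (-15)·(-20)) + ((-15)·19 − (-15)·(-5)) + ((-15)·4 − (-10)·19) + ((-10)·(-14) − 9·4) + (9·(-20) − (-19)·(-14))| = 777, so the area is 777/2.
The number of boundary lattice points is Σ gcd(|Δx|,|Δy|) = gcd(4,15) + gcd(0,24) + gcd(5,15) + gcd(19,18) + gcd(28,6) = 1+24+5+1+2 = 33.
Scaling by 4 multiplies the area by 4² = 16 (so the new area is 6216) and multiplies the boundary lattice-point count by 4, giving 132.
By Pick's theorem, the interior count of the dilated polygon is 6216 − 132/2 + 1 = 6151.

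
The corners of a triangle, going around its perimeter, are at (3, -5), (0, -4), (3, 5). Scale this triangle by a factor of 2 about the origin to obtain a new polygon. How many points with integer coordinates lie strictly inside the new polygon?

Using the shoelace formula, 2A = |[3·(-4) − 0·(-5)] + [0·5 − 3·(-4)] + [3·(-5) − 3·5]| = 30, so the area is 15.
The number of boundary lattice points is Σ gcd(|Δx|,|Δy|) = gcd(3,1) + gcd(3,9) + gcd(0,10) = 1+3+10 = 14.
Scaling by 2 multiplies the area by 2² = 4 (so the new area is 60) and multiplies the boundary lattice-point count by 2, giving 28.
By Pick's theorem, the interior count of the dilated polygon is 60 − 28/2 + 1 = 47.

47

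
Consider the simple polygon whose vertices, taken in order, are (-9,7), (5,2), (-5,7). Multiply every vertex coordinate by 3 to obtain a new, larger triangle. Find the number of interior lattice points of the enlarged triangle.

Using the shoelace formula, 2A = |((-9)·2 − 5·7) + (5·7 − (-5)·2) + ((-5)·7 − (-9)·7)| = 20, so the area is 10.
Summing gcd(|Δx|,|Δy|) over the edges gives the boundary count: gcd(14,5) + gcd(10,5) + gcd(4,0) = 1+5+4 = 10.
Scaling by 3 multiplies the area by 3² = 9 (so the new area is 90) and multiplies the boundary lattice-point count by 3, giving 30.
By Pick's theorem, the interior count of the dilated polygon is 90 − 30/2 + 1 = 76.

76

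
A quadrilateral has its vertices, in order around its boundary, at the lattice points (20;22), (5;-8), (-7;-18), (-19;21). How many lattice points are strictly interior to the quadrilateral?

By the shoelace formula, twice the signed area is |(20·(-8) − 5·22) + (5·(-18) − (-7)·(-8)) + ((-7)·21 − (-19)·(-18)) + ((-19)·22 − 20·21)| = 1743, so the area is 871.5.
The number of boundary lattice points is Σ gcd(|Δx|,|Δy|) = gcd(15,30) + gcd(12,10) + gcd(12,39) + gcd(39,1) = 15+2+3+1 = 21.
By Pick's theorem A = I + B/2 − 1, so I = 871.5 − 21/2 + 1 = 862.

862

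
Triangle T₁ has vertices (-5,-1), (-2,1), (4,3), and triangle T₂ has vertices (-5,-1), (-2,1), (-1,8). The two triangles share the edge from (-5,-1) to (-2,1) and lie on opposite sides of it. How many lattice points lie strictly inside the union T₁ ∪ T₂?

The union is the simple quadrilateral with vertices (-5,-1), (4,3), (-2,1), (-1,8) in order.
The shoelace formula gives twice the area as |((-5)·3 − 4·(-1)) + (4·1 − (-2)·3) + ((-2)·8 − (-1)·1) + ((-1)·(-1) − (-5)·8)| = 25, so the area is 12.5.
Along each edge there are gcd(|Δx|,|Δy|)+1 lattice points, so counting each shared vertex once the boundary has gcd(9,4) + gcd(6,2) + gcd(1,7) + gcd(4,9) = 1+2+1+1 = 5.
By Pick's theorem I = A − B/2 + 1 = 12.5 − 5/2 + 1 = 11.

11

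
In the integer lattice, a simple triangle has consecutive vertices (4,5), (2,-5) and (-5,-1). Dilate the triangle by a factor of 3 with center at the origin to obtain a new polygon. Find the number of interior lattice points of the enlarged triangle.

343

The shoelace formula gives twice the area as |(4·(-5) − 2·5) + (2·(-1) − (-5)·(-5)) + ((-5)·5 − 4·(-1))| = 78, so the area is 39.
The number of boundary lattice points is Σ gcd(|Δx|,|Δy|) = gcd(2,10) + gcd(7,4) + gcd(9,6) = 2+1+3 = 6.
Scaling by 3 multiplies the area by 3² = 9 (so the new area is 351) and multiplies the boundary lattice-point count by 3, giving 18.
By Pick's theorem, the interior count of the dilated polygon is 351 − 18/2 + 1 = 343.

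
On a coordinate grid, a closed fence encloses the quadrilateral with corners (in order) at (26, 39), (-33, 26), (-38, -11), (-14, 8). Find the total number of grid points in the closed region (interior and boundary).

1054

By the shoelace formula, twice the signed area is |(26·26 − (-33)·39) + ((-33)·(-11) − (-38)·26) + ((-38)·8 − (-14)·(-11)) + ((-14)·39 − 26·8)| = 2102, so the area is 1051.
The number of boundary lattice points is Σ gcd(|Δx|,|Δy|) = gcd(59,13) + gcd(5,37) + gcd(24,19) + gcd(40,31) = 1+1+1+1 = 4.
Pick's theorem gives I = A − B/2 + 1 = 1051 − 4/2 + 1 = 1050, so the closed region contains I + B = 1050 + 4 = 1054 lattice points.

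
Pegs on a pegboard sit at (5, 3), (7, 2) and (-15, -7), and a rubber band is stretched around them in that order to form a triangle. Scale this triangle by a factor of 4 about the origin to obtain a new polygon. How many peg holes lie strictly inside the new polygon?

By the shoelace formula, twice the signed area is |(5·2 − 7·3) + (7·(-7) − (-15)·2) + ((-15)·3 − 5·(-7))| = 40, so the area is 20.
Along each edge there are gcd(|Δx|,|Δy|)+1 lattice points, so counting each shared vertex once the boundary has gcd(2,1) + gcd(22,9) + gcd(20,10) = 1+1+10 = 12.
Scaling by 4 multiplies the area by 4² = 16 (so the new area is 320) and multiplies the boundary lattice-point count by 4, giving 48.
By Pick's theorem, the interior count of the dilated polygon is 320 − 48/2 + 1 = 297.

297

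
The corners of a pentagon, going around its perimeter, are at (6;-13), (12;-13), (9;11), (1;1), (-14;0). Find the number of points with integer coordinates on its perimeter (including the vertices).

13

Along each edge there are gcd(|Δx|,|Δy|)+1 lattice points, so counting each shared vertex once the boundary has gcd(6,0) + gcd(3,24) + gcd(8,10) + gcd(15,1) + gcd(20,13) = 6+3+2+1+1 = 13.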